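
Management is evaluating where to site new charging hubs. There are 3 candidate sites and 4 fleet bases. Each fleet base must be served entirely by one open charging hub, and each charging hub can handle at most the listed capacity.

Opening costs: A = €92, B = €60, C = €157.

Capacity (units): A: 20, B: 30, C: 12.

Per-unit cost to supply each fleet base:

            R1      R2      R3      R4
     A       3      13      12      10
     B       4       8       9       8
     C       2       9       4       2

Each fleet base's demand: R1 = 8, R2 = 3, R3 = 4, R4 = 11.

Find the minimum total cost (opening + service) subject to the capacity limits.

Open {B}: R1→B 4·8=32, R2→B 8·3=24, R3→B 9·4=36, R4→B 8·11=88.
Loads: B carries 26/30. Service 180; fixed 60; total 240.
Next best feasible plan costs 324.

Minimum total cost: 240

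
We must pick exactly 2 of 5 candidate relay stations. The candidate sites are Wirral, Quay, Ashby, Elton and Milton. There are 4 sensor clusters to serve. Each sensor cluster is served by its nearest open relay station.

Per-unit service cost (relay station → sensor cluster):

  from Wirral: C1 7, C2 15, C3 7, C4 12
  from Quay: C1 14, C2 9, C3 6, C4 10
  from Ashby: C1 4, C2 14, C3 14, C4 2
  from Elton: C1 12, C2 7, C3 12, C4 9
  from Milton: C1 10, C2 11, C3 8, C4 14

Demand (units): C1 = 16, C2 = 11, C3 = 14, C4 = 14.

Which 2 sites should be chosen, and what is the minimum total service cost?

Choose Quay and Ashby; total service cost 275.

With exactly 2 open, each sensor cluster uses its cheapest among the chosen.
{Quay, Ashby}: C1→Ashby 4·16=64, C2→Quay 9·11=99, C3→Quay 6·14=84, C4→Ashby 2·14=28. Service cost 275.
{Ashby, Milton}: service cost 325
{Ashby, Elton}: service cost 337
Among all 10 size-2 choices, {Quay, Ashby} is lowest.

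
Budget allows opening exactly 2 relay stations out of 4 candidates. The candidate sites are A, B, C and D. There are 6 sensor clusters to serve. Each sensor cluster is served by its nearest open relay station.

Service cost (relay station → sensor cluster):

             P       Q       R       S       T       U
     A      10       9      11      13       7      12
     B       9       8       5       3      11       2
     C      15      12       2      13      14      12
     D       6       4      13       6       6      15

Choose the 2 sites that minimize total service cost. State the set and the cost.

Choose B and D; total service cost 26.

With exactly 2 open, each sensor cluster uses its cheapest among the chosen.
{B, D}: P→D 6, Q→D 4, R→B 5, S→B 3, T→D 6, U→B 2. Service cost 26.
{A, B}: service cost 34
{B, C}: service cost 35
Among all 6 size-2 choices, {B, D} is lowest.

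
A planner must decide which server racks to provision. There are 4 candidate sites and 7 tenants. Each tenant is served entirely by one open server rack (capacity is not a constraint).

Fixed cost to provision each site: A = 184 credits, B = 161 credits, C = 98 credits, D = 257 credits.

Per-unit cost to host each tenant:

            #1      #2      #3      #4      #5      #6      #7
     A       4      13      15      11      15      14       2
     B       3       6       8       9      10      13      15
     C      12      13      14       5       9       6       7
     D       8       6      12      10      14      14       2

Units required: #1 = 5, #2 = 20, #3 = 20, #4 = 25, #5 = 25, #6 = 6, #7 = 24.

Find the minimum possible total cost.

For any fixed open set, each tenant goes to its cheapest open site; total = fixed + service.
{B, C}: #1→B 3·5=15, #2→B 6·20=120, #3→B 8·20=160, #4→C 5·25=125, #5→C 9·25=225, #6→C 6·6=36, #7→C 7·24=168. Service 849; fixed 259; total 1108.
{A, B, C}: service 729 + fixed 443 = 1172
{C, D}: service 834 + fixed 355 = 1189
{A, B, C, D}: #1→B 3·5=15, #2→B 6·20=120, #3→B 8·20=160, #4→C 5·25=125, #5→C 9·25=225, #6→C 6·6=36, #7→A 2·24=48. Service 729; fixed 700; total 1429.
(All 15 nonempty subsets were checked; B and C is lowest.)

Minimum total cost: 1108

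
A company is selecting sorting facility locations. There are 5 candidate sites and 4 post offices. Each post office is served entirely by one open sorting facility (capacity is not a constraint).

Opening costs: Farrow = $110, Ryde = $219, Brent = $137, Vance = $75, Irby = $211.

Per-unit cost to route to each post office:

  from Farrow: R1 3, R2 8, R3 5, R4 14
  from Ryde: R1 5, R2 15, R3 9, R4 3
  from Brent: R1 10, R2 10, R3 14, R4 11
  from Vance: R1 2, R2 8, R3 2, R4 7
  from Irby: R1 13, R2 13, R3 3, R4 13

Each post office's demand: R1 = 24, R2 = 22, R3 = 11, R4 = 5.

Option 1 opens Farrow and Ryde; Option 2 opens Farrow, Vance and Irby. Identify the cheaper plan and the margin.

Option 1 is cheaper by 30.

Option 1: {Farrow, Ryde}: R1→Farrow 3·24=72, R2→Farrow 8·22=176, R3→Farrow 5·11=55, R4→Ryde 3·5=15. Service 318; fixed 329; total 647.
Option 2: {Farrow, Vance, Irby}: R1→Vance 2·24=48, R2→Farrow 8·22=176, R3→Vance 2·11=22, R4→Vance 7·5=35. Service 281; fixed 396; total 677.
Difference: |647 − 677| = 30.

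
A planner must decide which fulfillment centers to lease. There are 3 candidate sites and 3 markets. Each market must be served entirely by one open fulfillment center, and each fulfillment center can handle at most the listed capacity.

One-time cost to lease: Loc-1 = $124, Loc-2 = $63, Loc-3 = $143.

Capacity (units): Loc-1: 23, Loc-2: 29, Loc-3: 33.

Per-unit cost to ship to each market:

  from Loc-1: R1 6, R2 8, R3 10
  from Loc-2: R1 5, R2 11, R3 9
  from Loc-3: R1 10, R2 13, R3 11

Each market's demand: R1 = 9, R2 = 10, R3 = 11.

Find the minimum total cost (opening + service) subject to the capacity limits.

Minimum total cost: 411

Open {Loc-1, Loc-2}: R1→Loc-2 5·9=45, R2→Loc-1 8·10=80, R3→Loc-2 9·11=99.
Loads: Loc-1 carries 10/23, Loc-2 carries 20/29. Service 224; fixed 187; total 411.
Next best feasible plan costs 420.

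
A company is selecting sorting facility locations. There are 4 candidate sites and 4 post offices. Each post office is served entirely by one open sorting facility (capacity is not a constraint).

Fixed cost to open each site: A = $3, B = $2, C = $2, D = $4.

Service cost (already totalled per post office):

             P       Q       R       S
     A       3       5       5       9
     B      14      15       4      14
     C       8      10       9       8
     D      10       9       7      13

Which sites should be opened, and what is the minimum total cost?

For any fixed open set, each post office goes to its cheapest open site; total = fixed + service.
{A}: P→A 3, Q→A 5, R→A 5, S→A 9. Service 22; fixed 3; total 25.
{A, B}: service 21 + fixed 5 = 26
{A, C}: P→A 3, Q→A 5, R→A 5, S→C 8. Service 21; fixed 5; total 26.
{A, B, C, D}: service 20 + fixed 11 = 31
(All 15 nonempty subsets were checked; A only is lowest.)

Open A only; minimum total cost 25.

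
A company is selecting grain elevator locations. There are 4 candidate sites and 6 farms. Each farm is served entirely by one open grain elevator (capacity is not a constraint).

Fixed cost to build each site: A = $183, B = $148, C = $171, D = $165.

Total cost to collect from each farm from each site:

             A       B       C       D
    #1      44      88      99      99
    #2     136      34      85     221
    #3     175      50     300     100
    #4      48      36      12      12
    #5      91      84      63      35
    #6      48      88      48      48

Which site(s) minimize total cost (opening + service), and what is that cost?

Open B only; minimum total cost 528.

For any fixed open set, each farm goes to its cheapest open site; total = fixed + service.
{B}: #1→B 88, #2→B 34, #3→B 50, #4→B 36, #5→B 84, #6→B 88. Service 380; fixed 148; total 528.
{B, D}: service 267 + fixed 313 = 580
{B, C}: service 295 + fixed 319 = 614
{A, B, C, D}: service 223 + fixed 667 = 890
No other subset beats 528.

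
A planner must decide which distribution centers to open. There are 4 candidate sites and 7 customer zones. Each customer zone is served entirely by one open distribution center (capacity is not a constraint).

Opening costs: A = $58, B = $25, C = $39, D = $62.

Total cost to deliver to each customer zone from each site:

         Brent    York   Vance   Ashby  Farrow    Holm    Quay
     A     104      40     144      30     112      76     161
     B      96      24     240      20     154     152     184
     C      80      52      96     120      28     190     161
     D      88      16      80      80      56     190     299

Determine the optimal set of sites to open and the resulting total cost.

For any fixed open set, each customer zone goes to its cheapest open site; total = fixed + service.
{A, B, C}: Brent→C 80, York→B 24, Vance→C 96, Ashby→B 20, Farrow→C 28, Holm→A 76, Quay→A 161. Service 485; fixed 122; total 607.
{A, C}: service 511 + fixed 97 = 608
{B, C}: Brent→C 80, York→B 24, Vance→C 96, Ashby→B 20, Farrow→C 28, Holm→B 152, Quay→C 161. Service 561; fixed 64; total 625.
{A, B, C, D}: service 461 + fixed 184 = 645
(All 15 nonempty subsets were checked; A, B and C is lowest.)

Open A, B and C; minimum total cost 607.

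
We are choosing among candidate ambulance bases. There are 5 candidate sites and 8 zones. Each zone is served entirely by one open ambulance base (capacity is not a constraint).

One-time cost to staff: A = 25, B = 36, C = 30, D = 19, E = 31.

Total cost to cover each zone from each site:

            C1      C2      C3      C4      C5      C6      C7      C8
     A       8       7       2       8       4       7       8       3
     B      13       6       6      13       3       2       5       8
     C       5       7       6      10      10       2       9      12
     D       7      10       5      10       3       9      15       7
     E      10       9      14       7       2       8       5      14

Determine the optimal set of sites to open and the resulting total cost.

Open A only; minimum total cost 72.

For any fixed open set, each zone goes to its cheapest open site; total = fixed + service.
{A}: C1→A 8, C2→A 7, C3→A 2, C4→A 8, C5→A 4, C6→A 7, C7→A 8, C8→A 3. Service 47; fixed 25; total 72.
{D}: C1→D 7, C2→D 10, C3→D 5, C4→D 10, C5→D 3, C6→D 9, C7→D 15, C8→D 7. Service 66; fixed 19; total 85.
{A, D}: service 45 + fixed 44 = 89
{A, B, C, D, E}: C1→C 5, C2→B 6, C3→A 2, C4→E 7, C5→E 2, C6→B 2, C7→B 5, C8→A 3. Service 32; fixed 141; total 173.
No other subset beats 72.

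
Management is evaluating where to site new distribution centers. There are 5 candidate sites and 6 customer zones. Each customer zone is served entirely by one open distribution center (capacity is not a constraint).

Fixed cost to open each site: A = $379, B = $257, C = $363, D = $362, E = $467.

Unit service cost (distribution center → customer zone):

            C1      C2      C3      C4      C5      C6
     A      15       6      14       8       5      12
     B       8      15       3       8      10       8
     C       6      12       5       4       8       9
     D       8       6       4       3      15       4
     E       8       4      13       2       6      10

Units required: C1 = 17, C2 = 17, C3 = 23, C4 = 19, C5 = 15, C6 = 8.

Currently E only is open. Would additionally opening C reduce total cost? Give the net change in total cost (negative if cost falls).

No — net change +137 (cost rises by 137).

Current service cost with {E}: 711.
Adding C: each customer zone re-picks its cheapest; new service cost 485, saving 226.
Extra fixed cost: 363. Net change = 363 − 226 = 137.
(Totals: 1178 → 1315.)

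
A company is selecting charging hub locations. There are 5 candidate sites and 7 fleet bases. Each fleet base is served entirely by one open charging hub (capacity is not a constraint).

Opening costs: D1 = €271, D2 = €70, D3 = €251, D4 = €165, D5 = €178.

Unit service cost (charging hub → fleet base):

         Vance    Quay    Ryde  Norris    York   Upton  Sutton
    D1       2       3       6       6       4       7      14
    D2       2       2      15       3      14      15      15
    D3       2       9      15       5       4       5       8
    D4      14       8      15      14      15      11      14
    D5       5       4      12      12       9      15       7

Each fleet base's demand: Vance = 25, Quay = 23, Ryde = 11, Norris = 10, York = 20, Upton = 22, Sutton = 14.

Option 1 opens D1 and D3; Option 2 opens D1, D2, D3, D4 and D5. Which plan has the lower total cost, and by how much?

Option 1 is cheaper by 356.

Option 1: {D1, D3}: Vance→D1 2·25=50, Quay→D1 3·23=69, Ryde→D1 6·11=66, Norris→D3 5·10=50, York→D1 4·20=80, Upton→D3 5·22=110, Sutton→D3 8·14=112. Service 537; fixed 522; total 1059.
Option 2: {D1, D2, D3, D4, D5}: Vance→D1 2·25=50, Quay→D2 2·23=46, Ryde→D1 6·11=66, Norris→D2 3·10=30, York→D1 4·20=80, Upton→D3 5·22=110, Sutton→D5 7·14=98. Service 480; fixed 935; total 1415.
Difference: |1059 − 1415| = 356.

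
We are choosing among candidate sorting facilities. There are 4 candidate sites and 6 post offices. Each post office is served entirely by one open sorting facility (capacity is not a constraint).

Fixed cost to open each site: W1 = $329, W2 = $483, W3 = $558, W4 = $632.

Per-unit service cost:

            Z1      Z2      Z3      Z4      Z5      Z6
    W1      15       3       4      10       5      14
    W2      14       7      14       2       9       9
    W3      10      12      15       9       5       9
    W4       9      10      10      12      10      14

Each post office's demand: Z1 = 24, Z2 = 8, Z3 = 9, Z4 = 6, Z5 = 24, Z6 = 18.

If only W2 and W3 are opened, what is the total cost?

Each post office is assigned to its cheapest site among the open ones.
{W2, W3}: Z1→W3 10·24=240, Z2→W2 7·8=56, Z3→W2 14·9=126, Z4→W2 2·6=12, Z5→W3 5·24=120, Z6→W2 9·18=162. Service 716; fixed 1041; total 1757.

Total cost: 1757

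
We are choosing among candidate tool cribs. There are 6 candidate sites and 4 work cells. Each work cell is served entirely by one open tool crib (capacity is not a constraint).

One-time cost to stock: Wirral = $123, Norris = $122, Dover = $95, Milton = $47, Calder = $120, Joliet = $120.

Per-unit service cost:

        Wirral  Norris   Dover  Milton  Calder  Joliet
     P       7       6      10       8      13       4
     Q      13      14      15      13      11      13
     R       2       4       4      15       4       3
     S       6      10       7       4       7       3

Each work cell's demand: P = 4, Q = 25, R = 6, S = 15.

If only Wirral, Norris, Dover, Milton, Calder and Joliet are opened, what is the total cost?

Each work cell is assigned to its cheapest site among the open ones.
{Wirral, Norris, Dover, Milton, Calder, Joliet}: P→Joliet 4·4=16, Q→Calder 11·25=275, R→Wirral 2·6=12, S→Joliet 3·15=45. Service 348; fixed 627; total 975.

Total cost: 975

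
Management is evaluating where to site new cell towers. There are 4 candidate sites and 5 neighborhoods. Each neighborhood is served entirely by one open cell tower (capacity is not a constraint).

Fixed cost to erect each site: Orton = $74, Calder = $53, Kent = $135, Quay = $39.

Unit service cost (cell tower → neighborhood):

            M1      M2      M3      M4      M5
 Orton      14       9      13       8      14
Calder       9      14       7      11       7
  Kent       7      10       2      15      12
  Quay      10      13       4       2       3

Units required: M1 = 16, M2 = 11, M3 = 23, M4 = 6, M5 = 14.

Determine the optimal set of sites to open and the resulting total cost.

Open Quay only; minimum total cost 488.

For any fixed open set, each neighborhood goes to its cheapest open site; total = fixed + service.
{Quay}: M1→Quay 10·16=160, M2→Quay 13·11=143, M3→Quay 4·23=92, M4→Quay 2·6=12, M5→Quay 3·14=42. Service 449; fixed 39; total 488.
{Kent, Quay}: service 322 + fixed 174 = 496
{Orton, Quay}: M1→Quay 10·16=160, M2→Orton 9·11=99, M3→Quay 4·23=92, M4→Quay 2·6=12, M5→Quay 3·14=42. Service 405; fixed 113; total 518.
{Orton, Calder, Kent, Quay}: M1→Kent 7·16=112, M2→Orton 9·11=99, M3→Kent 2·23=46, M4→Quay 2·6=12, M5→Quay 3·14=42. Service 311; fixed 301; total 612.
(All 15 nonempty subsets were checked; Quay only is lowest.)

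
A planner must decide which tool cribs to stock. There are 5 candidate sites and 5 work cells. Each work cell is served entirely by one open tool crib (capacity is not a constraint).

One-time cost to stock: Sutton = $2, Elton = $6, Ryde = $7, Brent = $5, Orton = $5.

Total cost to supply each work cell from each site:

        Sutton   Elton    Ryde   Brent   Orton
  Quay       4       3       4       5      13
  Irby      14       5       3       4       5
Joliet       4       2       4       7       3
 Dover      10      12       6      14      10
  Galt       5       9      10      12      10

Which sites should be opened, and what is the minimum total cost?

Open Sutton and Ryde; minimum total cost 31.

For any fixed open set, each work cell goes to its cheapest open site; total = fixed + service.
{Sutton, Ryde}: Quay→Sutton 4, Irby→Ryde 3, Joliet→Sutton 4, Dover→Ryde 6, Galt→Sutton 5. Service 22; fixed 9; total 31.
{Sutton, Elton}: Quay→Elton 3, Irby→Elton 5, Joliet→Elton 2, Dover→Sutton 10, Galt→Sutton 5. Service 25; fixed 8; total 33.
{Sutton, Elton, Ryde}: Quay→Elton 3, Irby→Ryde 3, Joliet→Elton 2, Dover→Ryde 6, Galt→Sutton 5. Service 19; fixed 15; total 34.
{Sutton, Elton, Ryde, Brent, Orton}: service 19 + fixed 25 = 44
No other subset beats 31.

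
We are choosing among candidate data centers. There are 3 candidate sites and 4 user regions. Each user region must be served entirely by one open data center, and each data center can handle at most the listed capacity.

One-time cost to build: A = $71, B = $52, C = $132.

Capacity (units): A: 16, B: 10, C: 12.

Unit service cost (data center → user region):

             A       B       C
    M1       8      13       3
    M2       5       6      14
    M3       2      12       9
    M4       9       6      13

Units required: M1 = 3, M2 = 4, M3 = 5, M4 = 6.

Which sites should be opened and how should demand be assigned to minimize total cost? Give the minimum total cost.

Open {A, B}: M1→A 8·3=24, M2→A 5·4=20, M3→A 2·5=10, M4→B 6·6=36.
Loads: A carries 12/16, B carries 6/10. Service 90; fixed 123; total 213.
Next best feasible plan costs 217.

Minimum total cost: 213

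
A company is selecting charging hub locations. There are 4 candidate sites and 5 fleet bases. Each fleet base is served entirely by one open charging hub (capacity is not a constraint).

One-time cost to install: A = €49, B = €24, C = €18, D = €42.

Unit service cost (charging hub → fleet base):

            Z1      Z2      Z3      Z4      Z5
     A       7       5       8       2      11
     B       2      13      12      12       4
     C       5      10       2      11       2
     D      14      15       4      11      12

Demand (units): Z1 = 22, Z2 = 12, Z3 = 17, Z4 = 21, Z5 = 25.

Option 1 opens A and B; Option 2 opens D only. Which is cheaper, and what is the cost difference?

Option 1: {A, B}: Z1→B 2·22=44, Z2→A 5·12=60, Z3→A 8·17=136, Z4→A 2·21=42, Z5→B 4·25=100. Service 382; fixed 73; total 455.
Option 2: {D}: Z1→D 14·22=308, Z2→D 15·12=180, Z3→D 4·17=68, Z4→D 11·21=231, Z5→D 12·25=300. Service 1087; fixed 42; total 1129.
Difference: |455 − 1129| = 674.

Option 1 is cheaper by 674.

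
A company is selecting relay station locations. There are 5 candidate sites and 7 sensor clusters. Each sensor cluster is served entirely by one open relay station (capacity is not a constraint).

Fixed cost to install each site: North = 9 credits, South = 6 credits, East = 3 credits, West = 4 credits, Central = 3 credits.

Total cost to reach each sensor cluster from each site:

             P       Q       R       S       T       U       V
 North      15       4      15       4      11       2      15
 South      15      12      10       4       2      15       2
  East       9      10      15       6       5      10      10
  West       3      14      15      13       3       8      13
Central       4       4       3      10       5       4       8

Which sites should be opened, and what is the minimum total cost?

Open South and Central; minimum total cost 32.

For any fixed open set, each sensor cluster goes to its cheapest open site; total = fixed + service.
{South, Central}: P→Central 4, Q→Central 4, R→Central 3, S→South 4, T→South 2, U→Central 4, V→South 2. Service 23; fixed 9; total 32.
{South, East, Central}: P→Central 4, Q→Central 4, R→Central 3, S→South 4, T→South 2, U→Central 4, V→South 2. Service 23; fixed 12; total 35.
{South, West, Central}: service 22 + fixed 13 = 35
{North, South, East, West, Central}: P→West 3, Q→North 4, R→Central 3, S→North 4, T→South 2, U→North 2, V→South 2. Service 20; fixed 25; total 45.
No other subset beats 32.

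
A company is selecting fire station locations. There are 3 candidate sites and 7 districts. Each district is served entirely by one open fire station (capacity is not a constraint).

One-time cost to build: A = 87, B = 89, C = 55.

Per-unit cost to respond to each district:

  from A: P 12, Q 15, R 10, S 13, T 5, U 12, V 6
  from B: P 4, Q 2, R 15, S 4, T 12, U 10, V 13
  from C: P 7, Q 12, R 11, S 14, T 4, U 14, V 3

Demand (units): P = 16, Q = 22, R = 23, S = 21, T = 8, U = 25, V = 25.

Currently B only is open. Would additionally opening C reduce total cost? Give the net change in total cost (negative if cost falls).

Current service cost with {B}: 1208.
Adding C: each district re-picks its cheapest; new service cost 802, saving 406.
Extra fixed cost: 55. Net change = 55 − 406 = -351.
(Totals: 1297 → 946.)

Yes — net change −351 (cost falls by 351).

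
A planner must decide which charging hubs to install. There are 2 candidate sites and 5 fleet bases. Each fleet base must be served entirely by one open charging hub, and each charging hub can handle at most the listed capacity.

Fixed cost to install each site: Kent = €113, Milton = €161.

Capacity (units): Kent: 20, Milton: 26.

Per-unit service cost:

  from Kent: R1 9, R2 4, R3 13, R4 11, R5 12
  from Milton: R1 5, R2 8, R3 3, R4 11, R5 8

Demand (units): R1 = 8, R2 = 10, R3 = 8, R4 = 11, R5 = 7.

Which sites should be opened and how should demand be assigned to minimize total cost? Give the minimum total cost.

Minimum total cost: 587

Open {Kent, Milton}: R1→Kent 9·8=72, R2→Kent 4·10=40, R3→Milton 3·8=24, R4→Milton 11·11=121, R5→Milton 8·7=56.
Loads: Kent carries 18/20, Milton carries 26/26. Service 313; fixed 274; total 587.
Next best feasible plan costs 623.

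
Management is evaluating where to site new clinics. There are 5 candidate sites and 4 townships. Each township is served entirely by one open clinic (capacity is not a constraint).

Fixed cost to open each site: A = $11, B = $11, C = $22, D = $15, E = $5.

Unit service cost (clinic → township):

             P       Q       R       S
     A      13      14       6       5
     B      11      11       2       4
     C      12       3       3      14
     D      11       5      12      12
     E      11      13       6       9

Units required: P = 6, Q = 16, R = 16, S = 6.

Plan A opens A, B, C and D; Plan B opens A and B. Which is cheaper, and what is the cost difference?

Plan A: {A, B, C, D}: P→B 11·6=66, Q→C 3·16=48, R→B 2·16=32, S→B 4·6=24. Service 170; fixed 59; total 229.
Plan B: {A, B}: P→B 11·6=66, Q→B 11·16=176, R→B 2·16=32, S→B 4·6=24. Service 298; fixed 22; total 320.
Difference: |229 − 320| = 91.

Plan A is cheaper by 91.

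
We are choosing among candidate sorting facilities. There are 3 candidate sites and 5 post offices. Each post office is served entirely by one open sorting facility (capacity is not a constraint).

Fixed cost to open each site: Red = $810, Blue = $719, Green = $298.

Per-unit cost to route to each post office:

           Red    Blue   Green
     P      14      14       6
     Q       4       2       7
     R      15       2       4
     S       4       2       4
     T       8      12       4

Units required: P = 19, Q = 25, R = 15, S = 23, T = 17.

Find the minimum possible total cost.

For any fixed open set, each post office goes to its cheapest open site; total = fixed + service.
{Green}: P→Green 6·19=114, Q→Green 7·25=175, R→Green 4·15=60, S→Green 4·23=92, T→Green 4·17=68. Service 509; fixed 298; total 807.
{Blue}: service 596 + fixed 719 = 1315
{Blue, Green}: service 308 + fixed 1017 = 1325
{Red, Blue, Green}: service 308 + fixed 1827 = 2135
No other subset beats 807.

Minimum total cost: 807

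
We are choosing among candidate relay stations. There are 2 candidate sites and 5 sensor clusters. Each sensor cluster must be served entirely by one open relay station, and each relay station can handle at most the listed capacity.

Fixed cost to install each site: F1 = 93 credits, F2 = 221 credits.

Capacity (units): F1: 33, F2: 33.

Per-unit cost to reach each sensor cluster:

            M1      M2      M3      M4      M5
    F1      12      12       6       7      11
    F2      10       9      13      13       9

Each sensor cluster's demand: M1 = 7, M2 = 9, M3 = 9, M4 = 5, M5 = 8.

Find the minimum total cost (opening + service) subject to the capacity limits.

Open {F1, F2}: M1→F2 10·7=70, M2→F2 9·9=81, M3→F1 6·9=54, M4→F1 7·5=35, M5→F2 9·8=72.
Loads: F1 carries 14/33, F2 carries 24/33. Service 312; fixed 314; total 626.
Next best feasible plan costs 640.

Minimum total cost: 626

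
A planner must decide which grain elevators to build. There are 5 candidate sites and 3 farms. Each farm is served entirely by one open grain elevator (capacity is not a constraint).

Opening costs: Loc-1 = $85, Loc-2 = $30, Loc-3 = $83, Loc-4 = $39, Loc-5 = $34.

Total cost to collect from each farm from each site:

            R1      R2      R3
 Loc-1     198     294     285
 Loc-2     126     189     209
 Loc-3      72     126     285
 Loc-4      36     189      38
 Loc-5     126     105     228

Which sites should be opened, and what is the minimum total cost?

Open Loc-4 and Loc-5; minimum total cost 252.

For any fixed open set, each farm goes to its cheapest open site; total = fixed + service.
{Loc-4, Loc-5}: R1→Loc-4 36, R2→Loc-5 105, R3→Loc-4 38. Service 179; fixed 73; total 252.
{Loc-2, Loc-4, Loc-5}: service 179 + fixed 103 = 282
{Loc-4}: R1→Loc-4 36, R2→Loc-4 189, R3→Loc-4 38. Service 263; fixed 39; total 302.
{Loc-1, Loc-2, Loc-3, Loc-4, Loc-5}: service 179 + fixed 271 = 450
No other subset beats 252.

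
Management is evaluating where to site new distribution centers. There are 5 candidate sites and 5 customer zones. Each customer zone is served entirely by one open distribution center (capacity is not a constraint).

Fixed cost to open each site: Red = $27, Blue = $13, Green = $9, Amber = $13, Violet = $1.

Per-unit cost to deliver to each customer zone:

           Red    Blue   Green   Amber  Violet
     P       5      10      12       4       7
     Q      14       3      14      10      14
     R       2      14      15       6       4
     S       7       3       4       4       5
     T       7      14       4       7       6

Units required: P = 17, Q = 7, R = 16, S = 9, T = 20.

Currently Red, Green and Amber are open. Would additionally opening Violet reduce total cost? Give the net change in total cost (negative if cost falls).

Current service cost with {Red, Green, Amber}: 286.
Adding Violet: each customer zone re-picks its cheapest; new service cost 286, saving 0.
Extra fixed cost: 1. Net change = 1 − 0 = 1.
(Totals: 335 → 336.)

No — net change +1 (cost rises by 1).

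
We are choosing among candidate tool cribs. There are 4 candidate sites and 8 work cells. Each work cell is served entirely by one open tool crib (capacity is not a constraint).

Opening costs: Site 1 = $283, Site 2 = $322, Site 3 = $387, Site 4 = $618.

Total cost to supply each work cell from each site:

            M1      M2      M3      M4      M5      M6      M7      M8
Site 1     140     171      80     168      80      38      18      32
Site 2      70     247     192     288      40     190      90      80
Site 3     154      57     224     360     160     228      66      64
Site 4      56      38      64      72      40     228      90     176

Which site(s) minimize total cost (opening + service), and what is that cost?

For any fixed open set, each work cell goes to its cheapest open site; total = fixed + service.
{Site 1}: M1→Site 1 140, M2→Site 1 171, M3→Site 1 80, M4→Site 1 168, M5→Site 1 80, M6→Site 1 38, M7→Site 1 18, M8→Site 1 32. Service 727; fixed 283; total 1010.
{Site 1, Site 2}: M1→Site 2 70, M2→Site 1 171, M3→Site 1 80, M4→Site 1 168, M5→Site 2 40, M6→Site 1 38, M7→Site 1 18, M8→Site 1 32. Service 617; fixed 605; total 1222.
{Site 1, Site 4}: service 358 + fixed 901 = 1259
{Site 1, Site 2, Site 3, Site 4}: service 358 + fixed 1610 = 1968
(All 15 nonempty subsets were checked; Site 1 only is lowest.)

Open Site 1 only; minimum total cost 1010.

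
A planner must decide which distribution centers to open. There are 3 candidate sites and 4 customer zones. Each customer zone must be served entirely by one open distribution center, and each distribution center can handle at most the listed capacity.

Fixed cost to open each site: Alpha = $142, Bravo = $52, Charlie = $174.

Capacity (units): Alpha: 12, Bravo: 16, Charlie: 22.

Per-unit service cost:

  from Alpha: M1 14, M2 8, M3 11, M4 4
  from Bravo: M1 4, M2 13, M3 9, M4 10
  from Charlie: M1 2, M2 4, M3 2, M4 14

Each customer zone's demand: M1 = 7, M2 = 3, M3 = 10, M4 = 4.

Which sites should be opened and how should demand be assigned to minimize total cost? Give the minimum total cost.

Open {Bravo, Charlie}: M1→Charlie 2·7=14, M2→Charlie 4·3=12, M3→Charlie 2·10=20, M4→Bravo 10·4=40.
Loads: Bravo carries 4/16, Charlie carries 20/22. Service 86; fixed 226; total 312.
Next best feasible plan costs 326.

Minimum total cost: 312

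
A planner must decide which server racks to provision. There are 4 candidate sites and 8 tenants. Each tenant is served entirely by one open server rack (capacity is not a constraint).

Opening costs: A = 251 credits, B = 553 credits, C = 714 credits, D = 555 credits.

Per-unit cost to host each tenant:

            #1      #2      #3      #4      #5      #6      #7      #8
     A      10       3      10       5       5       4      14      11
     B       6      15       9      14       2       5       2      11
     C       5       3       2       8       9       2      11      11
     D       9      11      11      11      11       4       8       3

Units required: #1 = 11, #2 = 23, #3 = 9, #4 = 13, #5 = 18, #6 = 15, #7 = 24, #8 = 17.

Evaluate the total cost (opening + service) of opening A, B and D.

Total cost: 1835

Each tenant is assigned to its cheapest site among the open ones.
{A, B, D}: #1→B 6·11=66, #2→A 3·23=69, #3→B 9·9=81, #4→A 5·13=65, #5→B 2·18=36, #6→A 4·15=60, #7→B 2·24=48, #8→D 3·17=51. Service 476; fixed 1359; total 1835.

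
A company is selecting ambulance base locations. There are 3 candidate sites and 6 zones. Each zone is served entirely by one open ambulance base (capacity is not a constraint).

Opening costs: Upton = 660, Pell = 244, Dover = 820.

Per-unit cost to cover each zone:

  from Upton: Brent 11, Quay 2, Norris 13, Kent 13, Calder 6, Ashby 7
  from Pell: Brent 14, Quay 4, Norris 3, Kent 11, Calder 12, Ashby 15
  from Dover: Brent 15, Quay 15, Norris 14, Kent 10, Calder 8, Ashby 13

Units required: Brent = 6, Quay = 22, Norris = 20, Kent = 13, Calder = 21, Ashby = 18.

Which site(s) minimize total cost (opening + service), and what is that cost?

For any fixed open set, each zone goes to its cheapest open site; total = fixed + service.
{Pell}: Brent→Pell 14·6=84, Quay→Pell 4·22=88, Norris→Pell 3·20=60, Kent→Pell 11·13=143, Calder→Pell 12·21=252, Ashby→Pell 15·18=270. Service 897; fixed 244; total 1141.
{Upton}: service 791 + fixed 660 = 1451
{Upton, Pell}: service 565 + fixed 904 = 1469
{Upton, Pell, Dover}: Brent→Upton 11·6=66, Quay→Upton 2·22=44, Norris→Pell 3·20=60, Kent→Dover 10·13=130, Calder→Upton 6·21=126, Ashby→Upton 7·18=126. Service 552; fixed 1724; total 2276.
(All 7 nonempty subsets were checked; Pell only is lowest.)

Open Pell only; minimum total cost 1141.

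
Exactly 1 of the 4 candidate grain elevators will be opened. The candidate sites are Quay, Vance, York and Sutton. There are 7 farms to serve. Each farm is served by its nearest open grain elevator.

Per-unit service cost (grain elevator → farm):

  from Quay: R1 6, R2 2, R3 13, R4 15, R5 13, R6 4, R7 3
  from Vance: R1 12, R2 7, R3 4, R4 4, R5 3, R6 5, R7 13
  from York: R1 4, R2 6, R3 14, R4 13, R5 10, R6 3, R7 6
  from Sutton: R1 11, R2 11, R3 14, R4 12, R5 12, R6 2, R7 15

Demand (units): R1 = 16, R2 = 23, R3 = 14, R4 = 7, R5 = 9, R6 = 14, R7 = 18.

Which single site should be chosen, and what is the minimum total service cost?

Choose Quay only; total service cost 656.

With exactly 1 open, each farm uses its cheapest among the chosen.
{Quay}: R1→Quay 6·16=96, R2→Quay 2·23=46, R3→Quay 13·14=182, R4→Quay 15·7=105, R5→Quay 13·9=117, R6→Quay 4·14=56, R7→Quay 3·18=54. Service cost 656.
{York}: service cost 729
{Vance}: service cost 768
Among all 4 size-1 choices, {Quay} is lowest.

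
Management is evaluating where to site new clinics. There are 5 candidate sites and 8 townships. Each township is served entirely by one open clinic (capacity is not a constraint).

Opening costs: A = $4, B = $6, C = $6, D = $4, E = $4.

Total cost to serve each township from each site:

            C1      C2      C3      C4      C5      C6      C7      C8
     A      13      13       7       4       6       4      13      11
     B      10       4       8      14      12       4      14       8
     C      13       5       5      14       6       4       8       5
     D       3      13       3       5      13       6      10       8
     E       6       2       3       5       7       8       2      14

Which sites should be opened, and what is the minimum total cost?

Open C and E; minimum total cost 43.

For any fixed open set, each township goes to its cheapest open site; total = fixed + service.
{C, E}: C1→E 6, C2→E 2, C3→E 3, C4→E 5, C5→C 6, C6→C 4, C7→E 2, C8→C 5. Service 33; fixed 10; total 43.
{A, D, E}: service 32 + fixed 12 = 44
{C, D, E}: C1→D 3, C2→E 2, C3→D 3, C4→D 5, C5→C 6, C6→C 4, C7→E 2, C8→C 5. Service 30; fixed 14; total 44.
{A, B, C, D, E}: service 29 + fixed 24 = 53
No other subset beats 43.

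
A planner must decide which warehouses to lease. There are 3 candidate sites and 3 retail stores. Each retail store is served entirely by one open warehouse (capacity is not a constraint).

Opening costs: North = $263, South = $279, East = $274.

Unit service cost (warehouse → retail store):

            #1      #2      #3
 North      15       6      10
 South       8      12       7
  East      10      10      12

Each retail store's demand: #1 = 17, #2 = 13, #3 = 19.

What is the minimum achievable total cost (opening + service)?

For any fixed open set, each retail store goes to its cheapest open site; total = fixed + service.
{South}: #1→South 8·17=136, #2→South 12·13=156, #3→South 7·19=133. Service 425; fixed 279; total 704.
{North}: service 523 + fixed 263 = 786
{East}: service 528 + fixed 274 = 802
{North, South, East}: service 347 + fixed 816 = 1163
No other subset beats 704.

Minimum total cost: 704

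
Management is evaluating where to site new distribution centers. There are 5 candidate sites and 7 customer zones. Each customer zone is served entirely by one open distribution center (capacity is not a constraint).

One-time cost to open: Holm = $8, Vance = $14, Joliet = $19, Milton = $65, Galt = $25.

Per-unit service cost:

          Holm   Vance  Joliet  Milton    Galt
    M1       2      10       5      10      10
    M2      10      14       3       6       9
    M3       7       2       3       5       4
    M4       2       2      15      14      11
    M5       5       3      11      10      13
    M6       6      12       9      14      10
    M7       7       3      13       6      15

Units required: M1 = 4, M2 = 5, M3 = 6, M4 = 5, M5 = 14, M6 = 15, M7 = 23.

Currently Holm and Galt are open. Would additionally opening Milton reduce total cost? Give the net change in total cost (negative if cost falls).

No — net change +27 (cost rises by 27).

Current service cost with {Holm, Galt}: 408.
Adding Milton: each customer zone re-picks its cheapest; new service cost 370, saving 38.
Extra fixed cost: 65. Net change = 65 − 38 = 27.
(Totals: 441 → 468.)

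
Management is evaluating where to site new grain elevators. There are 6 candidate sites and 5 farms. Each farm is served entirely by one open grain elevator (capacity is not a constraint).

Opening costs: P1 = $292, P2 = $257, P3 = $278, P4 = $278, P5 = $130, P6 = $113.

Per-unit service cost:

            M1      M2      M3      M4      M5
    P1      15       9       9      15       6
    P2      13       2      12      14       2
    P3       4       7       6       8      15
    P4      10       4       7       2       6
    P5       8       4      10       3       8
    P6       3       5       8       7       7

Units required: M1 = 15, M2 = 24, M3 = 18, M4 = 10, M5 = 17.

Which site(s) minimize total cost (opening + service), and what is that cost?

For any fixed open set, each farm goes to its cheapest open site; total = fixed + service.
{P6}: M1→P6 3·15=45, M2→P6 5·24=120, M3→P6 8·18=144, M4→P6 7·10=70, M5→P6 7·17=119. Service 498; fixed 113; total 611.
{P5, P6}: M1→P6 3·15=45, M2→P5 4·24=96, M3→P6 8·18=144, M4→P5 3·10=30, M5→P6 7·17=119. Service 434; fixed 243; total 677.
{P5}: service 562 + fixed 130 = 692
{P1, P2, P3, P4, P5, P6}: M1→P6 3·15=45, M2→P2 2·24=48, M3→P3 6·18=108, M4→P4 2·10=20, M5→P2 2·17=34. Service 255; fixed 1348; total 1603.
No other subset beats 611.

Open P6 only; minimum total cost 611.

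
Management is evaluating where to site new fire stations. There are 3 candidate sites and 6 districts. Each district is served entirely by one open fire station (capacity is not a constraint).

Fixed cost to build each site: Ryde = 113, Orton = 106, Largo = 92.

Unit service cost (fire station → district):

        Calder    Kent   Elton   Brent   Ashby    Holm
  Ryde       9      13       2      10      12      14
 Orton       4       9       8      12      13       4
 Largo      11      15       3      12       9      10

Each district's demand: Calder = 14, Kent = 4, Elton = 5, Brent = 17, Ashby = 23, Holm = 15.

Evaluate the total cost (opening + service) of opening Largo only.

Each district is assigned to its cheapest site among the open ones.
{Largo}: Calder→Largo 11·14=154, Kent→Largo 15·4=60, Elton→Largo 3·5=15, Brent→Largo 12·17=204, Ashby→Largo 9·23=207, Holm→Largo 10·15=150. Service 790; fixed 92; total 882.

Total cost: 882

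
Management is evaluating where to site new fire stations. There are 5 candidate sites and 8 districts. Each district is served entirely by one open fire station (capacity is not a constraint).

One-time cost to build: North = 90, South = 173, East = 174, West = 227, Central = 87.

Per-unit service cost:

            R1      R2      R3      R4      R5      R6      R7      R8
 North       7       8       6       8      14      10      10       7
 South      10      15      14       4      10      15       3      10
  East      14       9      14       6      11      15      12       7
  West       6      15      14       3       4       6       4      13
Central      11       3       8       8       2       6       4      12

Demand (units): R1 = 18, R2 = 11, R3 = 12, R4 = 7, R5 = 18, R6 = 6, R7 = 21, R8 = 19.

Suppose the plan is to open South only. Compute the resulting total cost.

Each district is assigned to its cheapest site among the open ones.
{South}: R1→South 10·18=180, R2→South 15·11=165, R3→South 14·12=168, R4→South 4·7=28, R5→South 10·18=180, R6→South 15·6=90, R7→South 3·21=63, R8→South 10·19=190. Service 1064; fixed 173; total 1237.

Total cost: 1237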